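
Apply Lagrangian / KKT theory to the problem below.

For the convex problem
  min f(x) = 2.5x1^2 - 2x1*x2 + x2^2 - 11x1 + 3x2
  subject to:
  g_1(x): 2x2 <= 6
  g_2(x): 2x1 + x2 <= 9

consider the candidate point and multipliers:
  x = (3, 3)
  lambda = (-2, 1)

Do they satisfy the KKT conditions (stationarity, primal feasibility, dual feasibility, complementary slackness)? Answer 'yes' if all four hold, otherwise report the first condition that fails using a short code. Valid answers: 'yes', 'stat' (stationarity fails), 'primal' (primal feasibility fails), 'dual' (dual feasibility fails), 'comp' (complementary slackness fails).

Gradient of f: grad f(x) = Q x + c = (-2, 3)
Constraint values g_i(x) = a_i^T x - b_i:
  g_1((3, 3)) = 0
  g_2((3, 3)) = 0
Stationarity residual: grad f(x) + sum_i lambda_i a_i = (0, 0)
  -> stationarity OK
Primal feasibility (all g_i <= 0): OK
Dual feasibility (all lambda_i >= 0): FAILS
Complementary slackness (lambda_i * g_i(x) = 0 for all i): OK

Verdict: the first failing condition is dual_feasibility -> dual.

dual


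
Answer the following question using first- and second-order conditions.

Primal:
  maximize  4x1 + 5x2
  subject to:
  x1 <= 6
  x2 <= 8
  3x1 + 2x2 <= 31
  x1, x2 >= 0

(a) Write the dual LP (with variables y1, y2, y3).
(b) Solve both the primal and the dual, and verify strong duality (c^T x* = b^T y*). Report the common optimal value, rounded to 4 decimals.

The standard primal-dual pair for 'max c^T x s.t. A x <= b, x >= 0' is:
  Dual:  min b^T y  s.t.  A^T y >= c,  y >= 0.

So the dual LP is:
  minimize  6y1 + 8y2 + 31y3
  subject to:
    y1 + 3y3 >= 4
    y2 + 2y3 >= 5
    y1, y2, y3 >= 0

Solving the primal: x* = (5, 8).
  primal value c^T x* = 60.
Solving the dual: y* = (0, 2.3333, 1.3333).
  dual value b^T y* = 60.
Strong duality: c^T x* = b^T y*. Confirmed.

60


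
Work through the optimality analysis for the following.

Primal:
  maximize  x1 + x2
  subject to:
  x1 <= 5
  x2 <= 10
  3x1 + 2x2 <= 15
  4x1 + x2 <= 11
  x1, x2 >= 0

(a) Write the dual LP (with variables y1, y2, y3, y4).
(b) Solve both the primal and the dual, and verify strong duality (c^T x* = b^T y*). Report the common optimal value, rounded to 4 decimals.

The standard primal-dual pair for 'max c^T x s.t. A x <= b, x >= 0' is:
  Dual:  min b^T y  s.t.  A^T y >= c,  y >= 0.

So the dual LP is:
  minimize  5y1 + 10y2 + 15y3 + 11y4
  subject to:
    y1 + 3y3 + 4y4 >= 1
    y2 + 2y3 + y4 >= 1
    y1, y2, y3, y4 >= 0

Solving the primal: x* = (0, 7.5).
  primal value c^T x* = 7.5.
Solving the dual: y* = (0, 0, 0.5, 0).
  dual value b^T y* = 7.5.
Strong duality: c^T x* = b^T y*. Confirmed.

7.5


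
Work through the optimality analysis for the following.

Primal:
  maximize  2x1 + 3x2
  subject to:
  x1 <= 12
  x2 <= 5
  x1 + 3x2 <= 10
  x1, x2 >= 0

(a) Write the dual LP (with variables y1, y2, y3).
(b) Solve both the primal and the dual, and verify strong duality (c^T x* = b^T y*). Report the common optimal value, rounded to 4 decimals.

The standard primal-dual pair for 'max c^T x s.t. A x <= b, x >= 0' is:
  Dual:  min b^T y  s.t.  A^T y >= c,  y >= 0.

So the dual LP is:
  minimize  12y1 + 5y2 + 10y3
  subject to:
    y1 + y3 >= 2
    y2 + 3y3 >= 3
    y1, y2, y3 >= 0

Solving the primal: x* = (10, 0).
  primal value c^T x* = 20.
Solving the dual: y* = (0, 0, 2).
  dual value b^T y* = 20.
Strong duality: c^T x* = b^T y*. Confirmed.

20


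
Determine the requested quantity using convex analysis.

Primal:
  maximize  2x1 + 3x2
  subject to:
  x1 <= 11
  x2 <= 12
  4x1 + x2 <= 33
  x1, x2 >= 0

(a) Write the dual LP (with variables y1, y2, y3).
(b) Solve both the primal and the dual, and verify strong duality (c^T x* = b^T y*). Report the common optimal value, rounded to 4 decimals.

The standard primal-dual pair for 'max c^T x s.t. A x <= b, x >= 0' is:
  Dual:  min b^T y  s.t.  A^T y >= c,  y >= 0.

So the dual LP is:
  minimize  11y1 + 12y2 + 33y3
  subject to:
    y1 + 4y3 >= 2
    y2 + y3 >= 3
    y1, y2, y3 >= 0

Solving the primal: x* = (5.25, 12).
  primal value c^T x* = 46.5.
Solving the dual: y* = (0, 2.5, 0.5).
  dual value b^T y* = 46.5.
Strong duality: c^T x* = b^T y*. Confirmed.

46.5


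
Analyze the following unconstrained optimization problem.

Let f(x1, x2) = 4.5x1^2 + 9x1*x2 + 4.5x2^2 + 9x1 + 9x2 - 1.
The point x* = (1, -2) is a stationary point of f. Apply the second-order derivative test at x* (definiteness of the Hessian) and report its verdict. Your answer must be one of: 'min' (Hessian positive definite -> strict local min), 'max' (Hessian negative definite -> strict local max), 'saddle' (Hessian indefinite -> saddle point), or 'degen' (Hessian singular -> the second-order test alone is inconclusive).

Compute the Hessian H = grad^2 f:
  H = [[9, 9], [9, 9]]
Verify stationarity: grad f(x*) = H x* + g = (0, 0).
Eigenvalues of H: 0, 18.
H has a zero eigenvalue (singular; positive semidefinite but not definite), so H is neither positive definite, negative definite, nor indefinite. The second-order test alone is inconclusive -> degen.
(Indeed, f is constant along the null direction of H through x*, so x* is not a strict local extremum.)

degen


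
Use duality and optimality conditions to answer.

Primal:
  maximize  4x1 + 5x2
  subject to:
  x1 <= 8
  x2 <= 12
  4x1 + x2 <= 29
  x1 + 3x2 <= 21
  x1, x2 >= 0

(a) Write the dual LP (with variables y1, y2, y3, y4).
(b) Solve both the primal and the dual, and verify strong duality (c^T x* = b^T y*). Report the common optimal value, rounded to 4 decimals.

The standard primal-dual pair for 'max c^T x s.t. A x <= b, x >= 0' is:
  Dual:  min b^T y  s.t.  A^T y >= c,  y >= 0.

So the dual LP is:
  minimize  8y1 + 12y2 + 29y3 + 21y4
  subject to:
    y1 + 4y3 + y4 >= 4
    y2 + y3 + 3y4 >= 5
    y1, y2, y3, y4 >= 0

Solving the primal: x* = (6, 5).
  primal value c^T x* = 49.
Solving the dual: y* = (0, 0, 0.6364, 1.4545).
  dual value b^T y* = 49.
Strong duality: c^T x* = b^T y*. Confirmed.

49


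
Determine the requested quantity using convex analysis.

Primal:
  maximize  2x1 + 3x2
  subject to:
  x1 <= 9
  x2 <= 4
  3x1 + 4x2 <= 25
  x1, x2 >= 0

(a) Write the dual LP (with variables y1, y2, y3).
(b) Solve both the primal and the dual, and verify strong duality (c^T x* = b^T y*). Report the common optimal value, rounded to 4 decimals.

The standard primal-dual pair for 'max c^T x s.t. A x <= b, x >= 0' is:
  Dual:  min b^T y  s.t.  A^T y >= c,  y >= 0.

So the dual LP is:
  minimize  9y1 + 4y2 + 25y3
  subject to:
    y1 + 3y3 >= 2
    y2 + 4y3 >= 3
    y1, y2, y3 >= 0

Solving the primal: x* = (3, 4).
  primal value c^T x* = 18.
Solving the dual: y* = (0, 0.3333, 0.6667).
  dual value b^T y* = 18.
Strong duality: c^T x* = b^T y*. Confirmed.

18


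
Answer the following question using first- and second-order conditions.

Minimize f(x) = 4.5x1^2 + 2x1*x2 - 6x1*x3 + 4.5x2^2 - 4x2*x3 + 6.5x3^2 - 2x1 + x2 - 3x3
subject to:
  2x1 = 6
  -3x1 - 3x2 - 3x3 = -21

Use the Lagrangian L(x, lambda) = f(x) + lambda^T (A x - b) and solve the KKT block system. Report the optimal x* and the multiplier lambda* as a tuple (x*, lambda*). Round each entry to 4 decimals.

Form the Lagrangian:
  L(x, lambda) = (1/2) x^T Q x + c^T x + lambda^T (A x - b)
Stationarity (grad_x L = 0): Q x + c + A^T lambda = 0.
Primal feasibility: A x = b.

This gives the KKT block system:
  [ Q   A^T ] [ x     ]   [-c ]
  [ A    0  ] [ lambda ] = [ b ]

Solving the linear system:
  x*      = (3, 1.3333, 2.6667)
  lambda* = (-1.6667, 2.7778)
  f(x*)   = 27.8333

x* = (3, 1.3333, 2.6667), lambda* = (-1.6667, 2.7778)


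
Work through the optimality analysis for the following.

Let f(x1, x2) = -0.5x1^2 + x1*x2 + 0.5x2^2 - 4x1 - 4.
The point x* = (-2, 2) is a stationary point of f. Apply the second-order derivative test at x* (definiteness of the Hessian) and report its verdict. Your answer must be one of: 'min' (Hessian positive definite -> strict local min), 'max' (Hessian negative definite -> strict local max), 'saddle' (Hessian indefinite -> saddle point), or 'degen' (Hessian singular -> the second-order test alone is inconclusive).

Compute the Hessian H = grad^2 f:
  H = [[-1, 1], [1, 1]]
Verify stationarity: grad f(x*) = H x* + g = (0, 0).
Eigenvalues of H: -1.4142, 1.4142.
Eigenvalues have mixed signs, so H is indefinite -> x* is a saddle point.

saddle


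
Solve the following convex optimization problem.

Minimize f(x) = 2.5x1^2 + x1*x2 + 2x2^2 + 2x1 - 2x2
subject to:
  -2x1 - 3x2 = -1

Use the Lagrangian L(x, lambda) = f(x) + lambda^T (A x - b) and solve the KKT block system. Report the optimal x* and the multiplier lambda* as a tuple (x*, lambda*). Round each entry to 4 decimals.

Form the Lagrangian:
  L(x, lambda) = (1/2) x^T Q x + c^T x + lambda^T (A x - b)
Stationarity (grad_x L = 0): Q x + c + A^T lambda = 0.
Primal feasibility: A x = b.

This gives the KKT block system:
  [ Q   A^T ] [ x     ]   [-c ]
  [ A    0  ] [ lambda ] = [ b ]

Solving the linear system:
  x*      = (-0.5102, 0.6735)
  lambda* = (0.0612)
  f(x*)   = -1.1531

x* = (-0.5102, 0.6735), lambda* = (0.0612)


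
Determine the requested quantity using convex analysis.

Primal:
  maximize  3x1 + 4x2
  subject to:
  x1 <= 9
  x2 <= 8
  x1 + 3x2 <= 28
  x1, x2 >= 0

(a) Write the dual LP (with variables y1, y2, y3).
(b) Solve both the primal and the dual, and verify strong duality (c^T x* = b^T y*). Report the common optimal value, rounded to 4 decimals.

The standard primal-dual pair for 'max c^T x s.t. A x <= b, x >= 0' is:
  Dual:  min b^T y  s.t.  A^T y >= c,  y >= 0.

So the dual LP is:
  minimize  9y1 + 8y2 + 28y3
  subject to:
    y1 + y3 >= 3
    y2 + 3y3 >= 4
    y1, y2, y3 >= 0

Solving the primal: x* = (9, 6.3333).
  primal value c^T x* = 52.3333.
Solving the dual: y* = (1.6667, 0, 1.3333).
  dual value b^T y* = 52.3333.
Strong duality: c^T x* = b^T y*. Confirmed.

52.3333


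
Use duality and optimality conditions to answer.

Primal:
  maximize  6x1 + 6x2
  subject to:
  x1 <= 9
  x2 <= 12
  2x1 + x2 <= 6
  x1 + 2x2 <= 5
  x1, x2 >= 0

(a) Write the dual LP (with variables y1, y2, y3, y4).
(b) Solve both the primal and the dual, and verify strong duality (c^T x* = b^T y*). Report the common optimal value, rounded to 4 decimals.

The standard primal-dual pair for 'max c^T x s.t. A x <= b, x >= 0' is:
  Dual:  min b^T y  s.t.  A^T y >= c,  y >= 0.

So the dual LP is:
  minimize  9y1 + 12y2 + 6y3 + 5y4
  subject to:
    y1 + 2y3 + y4 >= 6
    y2 + y3 + 2y4 >= 6
    y1, y2, y3, y4 >= 0

Solving the primal: x* = (2.3333, 1.3333).
  primal value c^T x* = 22.
Solving the dual: y* = (0, 0, 2, 2).
  dual value b^T y* = 22.
Strong duality: c^T x* = b^T y*. Confirmed.

22


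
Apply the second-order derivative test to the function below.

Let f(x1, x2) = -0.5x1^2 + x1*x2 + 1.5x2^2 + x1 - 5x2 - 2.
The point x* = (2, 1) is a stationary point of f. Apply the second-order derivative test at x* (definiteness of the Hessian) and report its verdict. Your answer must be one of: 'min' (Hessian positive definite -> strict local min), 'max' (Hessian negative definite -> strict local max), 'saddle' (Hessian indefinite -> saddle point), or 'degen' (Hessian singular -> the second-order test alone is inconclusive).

Compute the Hessian H = grad^2 f:
  H = [[-1, 1], [1, 3]]
Verify stationarity: grad f(x*) = H x* + g = (0, 0).
Eigenvalues of H: -1.2361, 3.2361.
Eigenvalues have mixed signs, so H is indefinite -> x* is a saddle point.

saddle


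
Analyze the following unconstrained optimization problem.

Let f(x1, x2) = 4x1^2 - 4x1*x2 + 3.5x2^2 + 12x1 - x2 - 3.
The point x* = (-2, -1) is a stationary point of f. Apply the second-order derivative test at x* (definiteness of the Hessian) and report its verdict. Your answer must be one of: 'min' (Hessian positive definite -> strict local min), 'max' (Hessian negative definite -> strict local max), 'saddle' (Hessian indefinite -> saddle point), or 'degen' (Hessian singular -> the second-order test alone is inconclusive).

Compute the Hessian H = grad^2 f:
  H = [[8, -4], [-4, 7]]
Verify stationarity: grad f(x*) = H x* + g = (0, 0).
Eigenvalues of H: 3.4689, 11.5311.
Both eigenvalues > 0, so H is positive definite -> x* is a strict local min.

min


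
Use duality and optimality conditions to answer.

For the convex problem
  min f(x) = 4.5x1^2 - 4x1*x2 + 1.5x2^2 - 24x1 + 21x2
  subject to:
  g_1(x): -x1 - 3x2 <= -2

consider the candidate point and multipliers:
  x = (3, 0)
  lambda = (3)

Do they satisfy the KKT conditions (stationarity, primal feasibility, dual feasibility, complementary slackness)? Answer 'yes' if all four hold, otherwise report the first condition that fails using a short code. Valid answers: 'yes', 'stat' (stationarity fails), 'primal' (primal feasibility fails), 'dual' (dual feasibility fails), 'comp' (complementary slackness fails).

Gradient of f: grad f(x) = Q x + c = (3, 9)
Constraint values g_i(x) = a_i^T x - b_i:
  g_1((3, 0)) = -1
Stationarity residual: grad f(x) + sum_i lambda_i a_i = (0, 0)
  -> stationarity OK
Primal feasibility (all g_i <= 0): OK
Dual feasibility (all lambda_i >= 0): OK
Complementary slackness (lambda_i * g_i(x) = 0 for all i): FAILS

Verdict: the first failing condition is complementary_slackness -> comp.

comp


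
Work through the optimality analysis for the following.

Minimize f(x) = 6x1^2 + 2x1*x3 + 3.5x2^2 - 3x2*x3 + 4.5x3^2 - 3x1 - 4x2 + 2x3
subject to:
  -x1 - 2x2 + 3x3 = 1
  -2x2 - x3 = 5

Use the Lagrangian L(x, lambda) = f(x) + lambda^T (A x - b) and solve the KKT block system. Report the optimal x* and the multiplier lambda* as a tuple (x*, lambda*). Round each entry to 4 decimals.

Form the Lagrangian:
  L(x, lambda) = (1/2) x^T Q x + c^T x + lambda^T (A x - b)
Stationarity (grad_x L = 0): Q x + c + A^T lambda = 0.
Primal feasibility: A x = b.

This gives the KKT block system:
  [ Q   A^T ] [ x     ]   [-c ]
  [ A    0  ] [ lambda ] = [ b ]

Solving the linear system:
  x*      = (0.2435, -2.0304, -0.9391)
  lambda* = (-1.956, -5.7418)
  f(x*)   = 18.0891

x* = (0.2435, -2.0304, -0.9391), lambda* = (-1.956, -5.7418)


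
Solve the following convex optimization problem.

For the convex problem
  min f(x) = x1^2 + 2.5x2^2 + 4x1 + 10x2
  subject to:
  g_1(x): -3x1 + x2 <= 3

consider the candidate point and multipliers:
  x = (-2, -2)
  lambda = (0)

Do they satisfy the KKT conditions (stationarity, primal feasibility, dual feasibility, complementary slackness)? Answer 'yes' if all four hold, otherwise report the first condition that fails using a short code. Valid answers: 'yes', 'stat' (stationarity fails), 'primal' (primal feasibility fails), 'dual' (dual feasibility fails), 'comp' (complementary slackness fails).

Gradient of f: grad f(x) = Q x + c = (0, 0)
Constraint values g_i(x) = a_i^T x - b_i:
  g_1((-2, -2)) = 1
Stationarity residual: grad f(x) + sum_i lambda_i a_i = (0, 0)
  -> stationarity OK
Primal feasibility (all g_i <= 0): FAILS
Dual feasibility (all lambda_i >= 0): OK
Complementary slackness (lambda_i * g_i(x) = 0 for all i): OK

Verdict: the first failing condition is primal_feasibility -> primal.

primal


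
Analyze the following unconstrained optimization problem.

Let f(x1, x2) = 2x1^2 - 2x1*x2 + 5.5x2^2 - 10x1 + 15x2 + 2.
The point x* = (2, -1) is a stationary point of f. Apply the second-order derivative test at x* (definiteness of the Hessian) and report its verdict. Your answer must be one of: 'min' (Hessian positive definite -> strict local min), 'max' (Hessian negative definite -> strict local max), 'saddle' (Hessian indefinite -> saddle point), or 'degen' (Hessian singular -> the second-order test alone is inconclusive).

Compute the Hessian H = grad^2 f:
  H = [[4, -2], [-2, 11]]
Verify stationarity: grad f(x*) = H x* + g = (0, 0).
Eigenvalues of H: 3.4689, 11.5311.
Both eigenvalues > 0, so H is positive definite -> x* is a strict local min.

min


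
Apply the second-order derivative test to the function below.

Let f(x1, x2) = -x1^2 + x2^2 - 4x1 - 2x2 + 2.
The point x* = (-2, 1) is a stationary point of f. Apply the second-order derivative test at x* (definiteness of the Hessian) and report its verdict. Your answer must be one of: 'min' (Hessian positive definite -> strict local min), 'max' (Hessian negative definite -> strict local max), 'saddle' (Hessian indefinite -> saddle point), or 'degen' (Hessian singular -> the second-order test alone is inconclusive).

Compute the Hessian H = grad^2 f:
  H = [[-2, 0], [0, 2]]
Verify stationarity: grad f(x*) = H x* + g = (0, 0).
Eigenvalues of H: -2, 2.
Eigenvalues have mixed signs, so H is indefinite -> x* is a saddle point.

saddle


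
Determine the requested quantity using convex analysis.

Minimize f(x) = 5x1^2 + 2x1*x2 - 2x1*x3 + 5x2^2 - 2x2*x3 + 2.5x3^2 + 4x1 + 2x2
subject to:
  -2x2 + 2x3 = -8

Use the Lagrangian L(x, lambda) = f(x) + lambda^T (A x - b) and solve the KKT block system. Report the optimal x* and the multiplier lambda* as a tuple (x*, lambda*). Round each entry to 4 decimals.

Form the Lagrangian:
  L(x, lambda) = (1/2) x^T Q x + c^T x + lambda^T (A x - b)
Stationarity (grad_x L = 0): Q x + c + A^T lambda = 0.
Primal feasibility: A x = b.

This gives the KKT block system:
  [ Q   A^T ] [ x     ]   [-c ]
  [ A    0  ] [ lambda ] = [ b ]

Solving the linear system:
  x*      = (-1.2, 0.9091, -3.0909)
  lambda* = (7.4364)
  f(x*)   = 28.2545

x* = (-1.2, 0.9091, -3.0909), lambda* = (7.4364)


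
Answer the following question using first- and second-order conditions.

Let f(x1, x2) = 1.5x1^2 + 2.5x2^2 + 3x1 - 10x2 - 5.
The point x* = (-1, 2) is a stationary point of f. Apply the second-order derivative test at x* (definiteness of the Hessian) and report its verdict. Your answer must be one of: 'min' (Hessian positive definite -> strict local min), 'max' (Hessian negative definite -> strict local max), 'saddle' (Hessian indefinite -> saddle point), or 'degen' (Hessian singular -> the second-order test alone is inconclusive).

Compute the Hessian H = grad^2 f:
  H = [[3, 0], [0, 5]]
Verify stationarity: grad f(x*) = H x* + g = (0, 0).
Eigenvalues of H: 3, 5.
Both eigenvalues > 0, so H is positive definite -> x* is a strict local min.

min


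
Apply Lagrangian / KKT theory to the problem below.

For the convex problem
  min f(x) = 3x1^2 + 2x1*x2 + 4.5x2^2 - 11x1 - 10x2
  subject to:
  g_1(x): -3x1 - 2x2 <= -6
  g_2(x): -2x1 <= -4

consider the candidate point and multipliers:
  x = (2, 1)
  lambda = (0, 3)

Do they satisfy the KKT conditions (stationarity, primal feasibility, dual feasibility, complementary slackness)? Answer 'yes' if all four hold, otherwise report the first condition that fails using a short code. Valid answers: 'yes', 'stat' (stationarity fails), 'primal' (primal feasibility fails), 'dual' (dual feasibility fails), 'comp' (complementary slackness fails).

Gradient of f: grad f(x) = Q x + c = (3, 3)
Constraint values g_i(x) = a_i^T x - b_i:
  g_1((2, 1)) = -2
  g_2((2, 1)) = 0
Stationarity residual: grad f(x) + sum_i lambda_i a_i = (-3, 3)
  -> stationarity FAILS
Primal feasibility (all g_i <= 0): OK
Dual feasibility (all lambda_i >= 0): OK
Complementary slackness (lambda_i * g_i(x) = 0 for all i): OK

Verdict: the first failing condition is stationarity -> stat.

stat


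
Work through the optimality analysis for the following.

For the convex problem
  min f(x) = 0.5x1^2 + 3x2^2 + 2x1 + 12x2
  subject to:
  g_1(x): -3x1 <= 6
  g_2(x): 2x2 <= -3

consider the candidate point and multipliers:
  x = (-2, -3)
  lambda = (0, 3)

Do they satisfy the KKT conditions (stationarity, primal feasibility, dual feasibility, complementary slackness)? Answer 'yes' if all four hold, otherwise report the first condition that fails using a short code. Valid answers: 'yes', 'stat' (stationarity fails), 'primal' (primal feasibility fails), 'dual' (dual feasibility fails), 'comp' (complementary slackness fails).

Gradient of f: grad f(x) = Q x + c = (0, -6)
Constraint values g_i(x) = a_i^T x - b_i:
  g_1((-2, -3)) = 0
  g_2((-2, -3)) = -3
Stationarity residual: grad f(x) + sum_i lambda_i a_i = (0, 0)
  -> stationarity OK
Primal feasibility (all g_i <= 0): OK
Dual feasibility (all lambda_i >= 0): OK
Complementary slackness (lambda_i * g_i(x) = 0 for all i): FAILS

Verdict: the first failing condition is complementary_slackness -> comp.

comp


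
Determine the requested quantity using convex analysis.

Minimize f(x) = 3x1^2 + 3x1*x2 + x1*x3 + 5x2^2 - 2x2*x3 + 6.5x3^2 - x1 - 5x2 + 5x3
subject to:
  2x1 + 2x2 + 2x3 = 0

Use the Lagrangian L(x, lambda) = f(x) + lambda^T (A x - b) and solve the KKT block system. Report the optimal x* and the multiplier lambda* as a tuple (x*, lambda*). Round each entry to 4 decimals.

Form the Lagrangian:
  L(x, lambda) = (1/2) x^T Q x + c^T x + lambda^T (A x - b)
Stationarity (grad_x L = 0): Q x + c + A^T lambda = 0.
Primal feasibility: A x = b.

This gives the KKT block system:
  [ Q   A^T ] [ x     ]   [-c ]
  [ A    0  ] [ lambda ] = [ b ]

Solving the linear system:
  x*      = (-0.0471, 0.4, -0.3529)
  lambda* = (0.2176)
  f(x*)   = -1.8588

x* = (-0.0471, 0.4, -0.3529), lambda* = (0.2176)


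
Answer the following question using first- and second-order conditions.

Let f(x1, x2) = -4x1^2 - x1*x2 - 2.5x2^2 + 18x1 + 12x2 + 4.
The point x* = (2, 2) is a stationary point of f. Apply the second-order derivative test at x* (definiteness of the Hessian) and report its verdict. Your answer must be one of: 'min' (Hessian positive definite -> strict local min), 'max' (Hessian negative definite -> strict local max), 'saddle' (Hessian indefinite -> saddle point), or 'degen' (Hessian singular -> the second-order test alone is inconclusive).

Compute the Hessian H = grad^2 f:
  H = [[-8, -1], [-1, -5]]
Verify stationarity: grad f(x*) = H x* + g = (0, 0).
Eigenvalues of H: -8.3028, -4.6972.
Both eigenvalues < 0, so H is negative definite -> x* is a strict local max.

max


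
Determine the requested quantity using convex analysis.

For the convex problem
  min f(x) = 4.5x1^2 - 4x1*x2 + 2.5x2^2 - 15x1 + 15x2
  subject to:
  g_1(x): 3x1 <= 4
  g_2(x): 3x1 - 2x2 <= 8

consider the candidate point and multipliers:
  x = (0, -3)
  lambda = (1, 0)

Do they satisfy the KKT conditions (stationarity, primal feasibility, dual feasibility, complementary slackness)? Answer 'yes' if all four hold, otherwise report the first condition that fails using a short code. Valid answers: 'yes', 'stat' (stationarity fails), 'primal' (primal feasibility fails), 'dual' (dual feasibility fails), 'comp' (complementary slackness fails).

Gradient of f: grad f(x) = Q x + c = (-3, 0)
Constraint values g_i(x) = a_i^T x - b_i:
  g_1((0, -3)) = -4
  g_2((0, -3)) = -2
Stationarity residual: grad f(x) + sum_i lambda_i a_i = (0, 0)
  -> stationarity OK
Primal feasibility (all g_i <= 0): OK
Dual feasibility (all lambda_i >= 0): OK
Complementary slackness (lambda_i * g_i(x) = 0 for all i): FAILS

Verdict: the first failing condition is complementary_slackness -> comp.

comp


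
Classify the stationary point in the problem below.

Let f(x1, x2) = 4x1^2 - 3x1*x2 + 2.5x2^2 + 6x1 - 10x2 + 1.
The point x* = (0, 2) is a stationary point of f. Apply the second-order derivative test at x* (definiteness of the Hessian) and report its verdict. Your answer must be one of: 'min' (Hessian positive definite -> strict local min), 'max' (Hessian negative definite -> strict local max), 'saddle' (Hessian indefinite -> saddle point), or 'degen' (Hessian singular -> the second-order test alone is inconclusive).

Compute the Hessian H = grad^2 f:
  H = [[8, -3], [-3, 5]]
Verify stationarity: grad f(x*) = H x* + g = (0, 0).
Eigenvalues of H: 3.1459, 9.8541.
Both eigenvalues > 0, so H is positive definite -> x* is a strict local min.

min


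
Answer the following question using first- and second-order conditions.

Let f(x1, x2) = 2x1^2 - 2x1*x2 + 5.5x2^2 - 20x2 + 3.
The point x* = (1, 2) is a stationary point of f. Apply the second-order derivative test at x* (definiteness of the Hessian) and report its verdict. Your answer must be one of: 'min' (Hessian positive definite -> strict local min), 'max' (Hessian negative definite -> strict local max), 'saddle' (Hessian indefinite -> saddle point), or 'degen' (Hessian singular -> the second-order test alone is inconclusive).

Compute the Hessian H = grad^2 f:
  H = [[4, -2], [-2, 11]]
Verify stationarity: grad f(x*) = H x* + g = (0, 0).
Eigenvalues of H: 3.4689, 11.5311.
Both eigenvalues > 0, so H is positive definite -> x* is a strict local min.

min


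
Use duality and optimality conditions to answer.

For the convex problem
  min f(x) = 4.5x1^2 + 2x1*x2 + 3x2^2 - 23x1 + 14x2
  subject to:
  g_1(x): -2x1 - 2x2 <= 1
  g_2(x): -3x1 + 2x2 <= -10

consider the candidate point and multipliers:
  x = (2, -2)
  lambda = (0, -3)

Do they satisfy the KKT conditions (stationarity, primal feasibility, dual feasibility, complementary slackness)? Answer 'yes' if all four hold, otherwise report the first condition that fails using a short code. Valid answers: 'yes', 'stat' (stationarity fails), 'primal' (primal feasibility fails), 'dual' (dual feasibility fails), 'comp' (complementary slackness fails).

Gradient of f: grad f(x) = Q x + c = (-9, 6)
Constraint values g_i(x) = a_i^T x - b_i:
  g_1((2, -2)) = -1
  g_2((2, -2)) = 0
Stationarity residual: grad f(x) + sum_i lambda_i a_i = (0, 0)
  -> stationarity OK
Primal feasibility (all g_i <= 0): OK
Dual feasibility (all lambda_i >= 0): FAILS
Complementary slackness (lambda_i * g_i(x) = 0 for all i): OK

Verdict: the first failing condition is dual_feasibility -> dual.

dual


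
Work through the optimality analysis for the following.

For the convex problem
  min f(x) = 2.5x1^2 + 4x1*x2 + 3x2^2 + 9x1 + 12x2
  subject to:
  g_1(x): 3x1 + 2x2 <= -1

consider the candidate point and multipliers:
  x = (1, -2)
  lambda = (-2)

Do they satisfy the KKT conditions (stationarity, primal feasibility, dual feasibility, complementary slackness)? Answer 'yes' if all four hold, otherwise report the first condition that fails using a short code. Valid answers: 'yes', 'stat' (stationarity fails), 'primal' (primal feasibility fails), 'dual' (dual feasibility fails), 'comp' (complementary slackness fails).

Gradient of f: grad f(x) = Q x + c = (6, 4)
Constraint values g_i(x) = a_i^T x - b_i:
  g_1((1, -2)) = 0
Stationarity residual: grad f(x) + sum_i lambda_i a_i = (0, 0)
  -> stationarity OK
Primal feasibility (all g_i <= 0): OK
Dual feasibility (all lambda_i >= 0): FAILS
Complementary slackness (lambda_i * g_i(x) = 0 for all i): OK

Verdict: the first failing condition is dual_feasibility -> dual.

dual


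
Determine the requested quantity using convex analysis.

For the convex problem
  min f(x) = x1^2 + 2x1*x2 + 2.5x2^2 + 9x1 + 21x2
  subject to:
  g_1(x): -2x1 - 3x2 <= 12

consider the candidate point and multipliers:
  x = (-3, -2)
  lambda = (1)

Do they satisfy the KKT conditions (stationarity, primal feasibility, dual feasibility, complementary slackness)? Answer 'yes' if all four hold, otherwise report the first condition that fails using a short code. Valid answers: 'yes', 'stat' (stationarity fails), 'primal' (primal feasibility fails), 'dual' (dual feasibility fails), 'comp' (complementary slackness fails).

Gradient of f: grad f(x) = Q x + c = (-1, 5)
Constraint values g_i(x) = a_i^T x - b_i:
  g_1((-3, -2)) = 0
Stationarity residual: grad f(x) + sum_i lambda_i a_i = (-3, 2)
  -> stationarity FAILS
Primal feasibility (all g_i <= 0): OK
Dual feasibility (all lambda_i >= 0): OK
Complementary slackness (lambda_i * g_i(x) = 0 for all i): OK

Verdict: the first failing condition is stationarity -> stat.

stat


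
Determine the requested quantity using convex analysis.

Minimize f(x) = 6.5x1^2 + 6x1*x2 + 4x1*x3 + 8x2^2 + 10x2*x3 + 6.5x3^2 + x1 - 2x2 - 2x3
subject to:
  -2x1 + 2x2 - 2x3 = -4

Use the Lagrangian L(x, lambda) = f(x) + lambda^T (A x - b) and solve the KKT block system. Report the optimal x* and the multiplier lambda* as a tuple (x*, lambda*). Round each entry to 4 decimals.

Form the Lagrangian:
  L(x, lambda) = (1/2) x^T Q x + c^T x + lambda^T (A x - b)
Stationarity (grad_x L = 0): Q x + c + A^T lambda = 0.
Primal feasibility: A x = b.

This gives the KKT block system:
  [ Q   A^T ] [ x     ]   [-c ]
  [ A    0  ] [ lambda ] = [ b ]

Solving the linear system:
  x*      = (0.2651, -0.7868, 0.9481)
  lambda* = (1.7588)
  f(x*)   = 3.4888

x* = (0.2651, -0.7868, 0.9481), lambda* = (1.7588)


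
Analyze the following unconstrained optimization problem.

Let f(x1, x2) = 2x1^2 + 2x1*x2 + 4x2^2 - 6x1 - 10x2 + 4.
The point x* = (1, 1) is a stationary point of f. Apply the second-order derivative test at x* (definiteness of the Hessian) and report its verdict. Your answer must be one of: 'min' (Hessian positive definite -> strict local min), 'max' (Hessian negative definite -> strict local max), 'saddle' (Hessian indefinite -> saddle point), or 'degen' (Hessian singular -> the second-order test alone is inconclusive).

Compute the Hessian H = grad^2 f:
  H = [[4, 2], [2, 8]]
Verify stationarity: grad f(x*) = H x* + g = (0, 0).
Eigenvalues of H: 3.1716, 8.8284.
Both eigenvalues > 0, so H is positive definite -> x* is a strict local min.

min


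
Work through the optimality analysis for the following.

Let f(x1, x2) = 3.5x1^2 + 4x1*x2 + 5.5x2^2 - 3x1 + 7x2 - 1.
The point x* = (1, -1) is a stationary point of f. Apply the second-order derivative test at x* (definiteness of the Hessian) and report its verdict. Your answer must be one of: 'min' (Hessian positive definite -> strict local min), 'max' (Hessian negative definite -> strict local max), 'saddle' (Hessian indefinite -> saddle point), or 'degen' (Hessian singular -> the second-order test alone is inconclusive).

Compute the Hessian H = grad^2 f:
  H = [[7, 4], [4, 11]]
Verify stationarity: grad f(x*) = H x* + g = (0, 0).
Eigenvalues of H: 4.5279, 13.4721.
Both eigenvalues > 0, so H is positive definite -> x* is a strict local min.

min


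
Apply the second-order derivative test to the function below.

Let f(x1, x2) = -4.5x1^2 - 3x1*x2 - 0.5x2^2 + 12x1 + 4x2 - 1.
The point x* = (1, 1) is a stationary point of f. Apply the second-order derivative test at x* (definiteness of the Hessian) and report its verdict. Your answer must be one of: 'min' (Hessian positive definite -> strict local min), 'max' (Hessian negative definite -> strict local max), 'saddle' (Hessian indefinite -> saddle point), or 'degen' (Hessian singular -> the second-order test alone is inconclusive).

Compute the Hessian H = grad^2 f:
  H = [[-9, -3], [-3, -1]]
Verify stationarity: grad f(x*) = H x* + g = (0, 0).
Eigenvalues of H: -10, 0.
H has a zero eigenvalue (singular; negative semidefinite but not definite), so H is neither positive definite, negative definite, nor indefinite. The second-order test alone is inconclusive -> degen.
(Indeed, f is constant along the null direction of H through x*, so x* is not a strict local extremum.)

degen


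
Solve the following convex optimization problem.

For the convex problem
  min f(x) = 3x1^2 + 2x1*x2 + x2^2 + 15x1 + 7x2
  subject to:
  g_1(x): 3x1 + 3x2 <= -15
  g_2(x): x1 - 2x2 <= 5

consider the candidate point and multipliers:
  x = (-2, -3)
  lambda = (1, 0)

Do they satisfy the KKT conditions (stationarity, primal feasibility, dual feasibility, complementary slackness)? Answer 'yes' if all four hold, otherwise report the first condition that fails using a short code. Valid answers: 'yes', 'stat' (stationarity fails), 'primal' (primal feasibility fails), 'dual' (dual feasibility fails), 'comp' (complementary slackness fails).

Gradient of f: grad f(x) = Q x + c = (-3, -3)
Constraint values g_i(x) = a_i^T x - b_i:
  g_1((-2, -3)) = 0
  g_2((-2, -3)) = -1
Stationarity residual: grad f(x) + sum_i lambda_i a_i = (0, 0)
  -> stationarity OK
Primal feasibility (all g_i <= 0): OK
Dual feasibility (all lambda_i >= 0): OK
Complementary slackness (lambda_i * g_i(x) = 0 for all i): OK

Verdict: yes, KKT holds.

yes


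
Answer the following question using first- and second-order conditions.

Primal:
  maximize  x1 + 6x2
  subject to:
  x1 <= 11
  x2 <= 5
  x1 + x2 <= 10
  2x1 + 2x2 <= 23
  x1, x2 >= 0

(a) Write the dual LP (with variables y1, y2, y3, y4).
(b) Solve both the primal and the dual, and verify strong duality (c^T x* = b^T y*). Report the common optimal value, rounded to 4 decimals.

The standard primal-dual pair for 'max c^T x s.t. A x <= b, x >= 0' is:
  Dual:  min b^T y  s.t.  A^T y >= c,  y >= 0.

So the dual LP is:
  minimize  11y1 + 5y2 + 10y3 + 23y4
  subject to:
    y1 + y3 + 2y4 >= 1
    y2 + y3 + 2y4 >= 6
    y1, y2, y3, y4 >= 0

Solving the primal: x* = (5, 5).
  primal value c^T x* = 35.
Solving the dual: y* = (0, 5, 1, 0).
  dual value b^T y* = 35.
Strong duality: c^T x* = b^T y*. Confirmed.

35


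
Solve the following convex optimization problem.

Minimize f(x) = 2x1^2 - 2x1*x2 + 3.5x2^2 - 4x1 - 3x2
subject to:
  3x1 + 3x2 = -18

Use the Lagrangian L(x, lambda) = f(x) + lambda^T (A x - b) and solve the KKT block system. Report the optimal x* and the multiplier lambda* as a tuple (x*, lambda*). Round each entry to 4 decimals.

Form the Lagrangian:
  L(x, lambda) = (1/2) x^T Q x + c^T x + lambda^T (A x - b)
Stationarity (grad_x L = 0): Q x + c + A^T lambda = 0.
Primal feasibility: A x = b.

This gives the KKT block system:
  [ Q   A^T ] [ x     ]   [-c ]
  [ A    0  ] [ lambda ] = [ b ]

Solving the linear system:
  x*      = (-3.5333, -2.4667)
  lambda* = (4.4)
  f(x*)   = 50.3667

x* = (-3.5333, -2.4667), lambda* = (4.4)


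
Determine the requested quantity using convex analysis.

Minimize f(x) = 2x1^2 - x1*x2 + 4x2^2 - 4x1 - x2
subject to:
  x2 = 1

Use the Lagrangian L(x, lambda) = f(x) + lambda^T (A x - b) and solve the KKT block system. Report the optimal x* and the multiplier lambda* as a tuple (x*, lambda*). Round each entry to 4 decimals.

Form the Lagrangian:
  L(x, lambda) = (1/2) x^T Q x + c^T x + lambda^T (A x - b)
Stationarity (grad_x L = 0): Q x + c + A^T lambda = 0.
Primal feasibility: A x = b.

This gives the KKT block system:
  [ Q   A^T ] [ x     ]   [-c ]
  [ A    0  ] [ lambda ] = [ b ]

Solving the linear system:
  x*      = (1.25, 1)
  lambda* = (-5.75)
  f(x*)   = -0.125

x* = (1.25, 1), lambda* = (-5.75)


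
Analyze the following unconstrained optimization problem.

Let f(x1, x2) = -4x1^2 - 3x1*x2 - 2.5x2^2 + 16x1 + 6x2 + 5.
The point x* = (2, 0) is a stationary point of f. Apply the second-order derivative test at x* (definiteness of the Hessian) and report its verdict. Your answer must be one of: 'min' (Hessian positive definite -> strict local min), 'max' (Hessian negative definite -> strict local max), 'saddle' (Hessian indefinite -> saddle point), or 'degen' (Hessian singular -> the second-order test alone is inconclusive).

Compute the Hessian H = grad^2 f:
  H = [[-8, -3], [-3, -5]]
Verify stationarity: grad f(x*) = H x* + g = (0, 0).
Eigenvalues of H: -9.8541, -3.1459.
Both eigenvalues < 0, so H is negative definite -> x* is a strict local max.

max


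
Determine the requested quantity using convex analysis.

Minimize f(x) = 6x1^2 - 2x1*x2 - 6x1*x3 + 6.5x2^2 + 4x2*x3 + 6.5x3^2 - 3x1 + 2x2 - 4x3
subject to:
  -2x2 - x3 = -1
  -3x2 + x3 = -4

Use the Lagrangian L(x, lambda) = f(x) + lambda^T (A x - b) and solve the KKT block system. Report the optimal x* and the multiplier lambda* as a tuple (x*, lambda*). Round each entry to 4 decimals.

Form the Lagrangian:
  L(x, lambda) = (1/2) x^T Q x + c^T x + lambda^T (A x - b)
Stationarity (grad_x L = 0): Q x + c + A^T lambda = 0.
Primal feasibility: A x = b.

This gives the KKT block system:
  [ Q   A^T ] [ x     ]   [-c ]
  [ A    0  ] [ lambda ] = [ b ]

Solving the linear system:
  x*      = (-0.0833, 1, -1)
  lambda* = (-5.2667, 7.2333)
  f(x*)   = 14.9583

x* = (-0.0833, 1, -1), lambda* = (-5.2667, 7.2333)


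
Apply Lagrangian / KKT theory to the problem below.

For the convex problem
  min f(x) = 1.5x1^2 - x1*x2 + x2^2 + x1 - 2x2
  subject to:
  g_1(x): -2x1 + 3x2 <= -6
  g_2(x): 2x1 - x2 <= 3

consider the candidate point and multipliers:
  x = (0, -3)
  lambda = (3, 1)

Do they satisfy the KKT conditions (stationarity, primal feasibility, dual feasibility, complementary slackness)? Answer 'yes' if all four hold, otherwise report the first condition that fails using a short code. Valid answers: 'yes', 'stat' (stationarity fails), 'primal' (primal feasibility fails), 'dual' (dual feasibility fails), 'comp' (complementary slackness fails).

Gradient of f: grad f(x) = Q x + c = (4, -8)
Constraint values g_i(x) = a_i^T x - b_i:
  g_1((0, -3)) = -3
  g_2((0, -3)) = 0
Stationarity residual: grad f(x) + sum_i lambda_i a_i = (0, 0)
  -> stationarity OK
Primal feasibility (all g_i <= 0): OK
Dual feasibility (all lambda_i >= 0): OK
Complementary slackness (lambda_i * g_i(x) = 0 for all i): FAILS

Verdict: the first failing condition is complementary_slackness -> comp.

comp


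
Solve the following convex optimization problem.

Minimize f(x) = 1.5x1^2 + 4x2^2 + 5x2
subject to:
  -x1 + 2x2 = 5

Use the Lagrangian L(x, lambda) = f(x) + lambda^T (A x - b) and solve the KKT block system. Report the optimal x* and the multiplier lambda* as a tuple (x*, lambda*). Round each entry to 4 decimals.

Form the Lagrangian:
  L(x, lambda) = (1/2) x^T Q x + c^T x + lambda^T (A x - b)
Stationarity (grad_x L = 0): Q x + c + A^T lambda = 0.
Primal feasibility: A x = b.

This gives the KKT block system:
  [ Q   A^T ] [ x     ]   [-c ]
  [ A    0  ] [ lambda ] = [ b ]

Solving the linear system:
  x*      = (-2.5, 1.25)
  lambda* = (-7.5)
  f(x*)   = 21.875

x* = (-2.5, 1.25), lambda* = (-7.5)


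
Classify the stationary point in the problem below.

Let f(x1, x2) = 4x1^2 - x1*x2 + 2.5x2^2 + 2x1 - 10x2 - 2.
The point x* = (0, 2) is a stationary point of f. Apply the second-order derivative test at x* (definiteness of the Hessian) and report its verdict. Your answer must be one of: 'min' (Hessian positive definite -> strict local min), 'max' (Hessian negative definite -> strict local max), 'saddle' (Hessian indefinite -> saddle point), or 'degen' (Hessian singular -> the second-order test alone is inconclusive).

Compute the Hessian H = grad^2 f:
  H = [[8, -1], [-1, 5]]
Verify stationarity: grad f(x*) = H x* + g = (0, 0).
Eigenvalues of H: 4.6972, 8.3028.
Both eigenvalues > 0, so H is positive definite -> x* is a strict local min.

min


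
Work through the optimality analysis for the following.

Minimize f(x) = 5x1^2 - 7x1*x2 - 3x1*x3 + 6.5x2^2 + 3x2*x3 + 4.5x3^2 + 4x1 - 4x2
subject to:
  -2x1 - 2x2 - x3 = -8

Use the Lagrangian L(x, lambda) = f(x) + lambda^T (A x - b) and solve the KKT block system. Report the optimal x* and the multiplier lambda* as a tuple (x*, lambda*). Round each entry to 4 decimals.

Form the Lagrangian:
  L(x, lambda) = (1/2) x^T Q x + c^T x + lambda^T (A x - b)
Stationarity (grad_x L = 0): Q x + c + A^T lambda = 0.
Primal feasibility: A x = b.

This gives the KKT block system:
  [ Q   A^T ] [ x     ]   [-c ]
  [ A    0  ] [ lambda ] = [ b ]

Solving the linear system:
  x*      = (1.8943, 1.8667, 0.4782)
  lambda* = (4.2207)
  f(x*)   = 16.9379

x* = (1.8943, 1.8667, 0.4782), lambda* = (4.2207)


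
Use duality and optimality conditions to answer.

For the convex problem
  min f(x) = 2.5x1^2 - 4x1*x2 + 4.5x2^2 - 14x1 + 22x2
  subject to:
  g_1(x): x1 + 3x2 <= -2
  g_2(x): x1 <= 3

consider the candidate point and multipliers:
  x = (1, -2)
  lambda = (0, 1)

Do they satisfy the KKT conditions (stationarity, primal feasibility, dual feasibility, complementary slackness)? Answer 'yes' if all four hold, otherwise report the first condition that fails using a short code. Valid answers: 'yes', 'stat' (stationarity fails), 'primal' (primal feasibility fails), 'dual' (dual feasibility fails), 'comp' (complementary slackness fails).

Gradient of f: grad f(x) = Q x + c = (-1, 0)
Constraint values g_i(x) = a_i^T x - b_i:
  g_1((1, -2)) = -3
  g_2((1, -2)) = -2
Stationarity residual: grad f(x) + sum_i lambda_i a_i = (0, 0)
  -> stationarity OK
Primal feasibility (all g_i <= 0): OK
Dual feasibility (all lambda_i >= 0): OK
Complementary slackness (lambda_i * g_i(x) = 0 for all i): FAILS

Verdict: the first failing condition is complementary_slackness -> comp.

comp
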